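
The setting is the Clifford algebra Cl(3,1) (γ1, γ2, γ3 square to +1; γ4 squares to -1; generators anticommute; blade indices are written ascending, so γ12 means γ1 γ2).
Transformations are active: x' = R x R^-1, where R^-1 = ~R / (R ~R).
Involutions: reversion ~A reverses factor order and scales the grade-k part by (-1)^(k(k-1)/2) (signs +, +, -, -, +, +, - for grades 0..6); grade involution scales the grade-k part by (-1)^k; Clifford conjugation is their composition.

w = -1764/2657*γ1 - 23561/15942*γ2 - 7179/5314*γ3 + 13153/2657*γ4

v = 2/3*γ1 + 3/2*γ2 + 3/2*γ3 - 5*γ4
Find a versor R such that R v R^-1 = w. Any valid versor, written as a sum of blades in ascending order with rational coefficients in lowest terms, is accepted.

Equal squares first: v^2 = w^2 = -361/18. Then v + w = 22/7971*γ1 + 176/7971*γ2 + 396/2657*γ3 - 132/2657*γ4 is a versor taking v to w, provided it is invertible.
Answer: 22/7971*γ1 + 176/7971*γ2 + 396/2657*γ3 - 132/2657*γ4


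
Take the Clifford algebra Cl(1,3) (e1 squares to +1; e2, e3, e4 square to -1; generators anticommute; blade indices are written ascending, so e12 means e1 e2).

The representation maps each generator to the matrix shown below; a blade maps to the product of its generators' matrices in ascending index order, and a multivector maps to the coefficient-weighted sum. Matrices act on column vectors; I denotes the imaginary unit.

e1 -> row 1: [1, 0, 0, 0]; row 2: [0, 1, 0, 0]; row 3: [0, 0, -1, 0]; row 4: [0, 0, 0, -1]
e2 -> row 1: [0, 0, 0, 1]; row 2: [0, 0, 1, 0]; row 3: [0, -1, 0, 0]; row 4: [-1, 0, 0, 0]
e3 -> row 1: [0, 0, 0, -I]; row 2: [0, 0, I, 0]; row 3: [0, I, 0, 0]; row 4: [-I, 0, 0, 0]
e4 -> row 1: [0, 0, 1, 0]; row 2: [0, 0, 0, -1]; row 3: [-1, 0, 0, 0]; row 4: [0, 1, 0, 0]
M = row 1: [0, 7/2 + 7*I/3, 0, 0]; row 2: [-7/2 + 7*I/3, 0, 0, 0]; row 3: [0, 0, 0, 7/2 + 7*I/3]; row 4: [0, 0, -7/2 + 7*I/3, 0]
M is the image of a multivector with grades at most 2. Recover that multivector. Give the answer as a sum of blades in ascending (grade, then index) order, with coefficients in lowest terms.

Method: the blade images are trace-orthogonal — tr(rho(e_A) rho(e_B)^-1) = 4 if A = B and 0 otherwise — and rho(e_A)^-1 = (e_A)^2 * rho(e_A) with (e_A)^2 = +1 or -1, so the coefficient of e_A in the preimage is (e_A)^2 * tr(M rho(e_A))/4.
Nonzero projections over blades of grade <= 2: e24: (e24)^2 = -1, tr(M rho(e24)) = -14, coefficient 7/2; e34: (e34)^2 = -1, tr(M rho(e34)) = 28/3, coefficient -7/3. Every other blade of grade <= 2 projects to 0.
Answer: 7/2*e24 - 7/3*e34


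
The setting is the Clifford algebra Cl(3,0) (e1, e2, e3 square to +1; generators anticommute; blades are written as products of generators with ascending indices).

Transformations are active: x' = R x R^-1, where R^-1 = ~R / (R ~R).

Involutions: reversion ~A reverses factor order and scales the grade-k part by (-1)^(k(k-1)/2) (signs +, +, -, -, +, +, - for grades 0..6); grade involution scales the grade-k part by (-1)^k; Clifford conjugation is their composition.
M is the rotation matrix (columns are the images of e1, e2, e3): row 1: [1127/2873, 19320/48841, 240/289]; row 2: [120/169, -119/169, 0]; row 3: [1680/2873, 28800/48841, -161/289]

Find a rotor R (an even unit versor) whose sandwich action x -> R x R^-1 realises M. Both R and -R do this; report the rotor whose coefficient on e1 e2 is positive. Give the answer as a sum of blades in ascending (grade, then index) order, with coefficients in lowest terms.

Method: write R = a + b12*e1 e2 + b13*e1 e3 + b23*e2 e3 with a^2 + b12^2 + b13^2 + b23^2 = 1 (so R^-1 = ~R). Expanding the columns R e_j ~R gives tr M = 4a^2 - 1 and, from the antisymmetric part, M21 - M12 = -4a*b12, M13 - M31 = 4a*b13, M32 - M23 = -4a*b23.
Here tr M = -42441/48841, so a^2 = (1 + tr M)/4 = 1600/48841 and a = ±40/221. Taking a = 40/221: M21 - M12 = 15360/48841, M13 - M31 = 12000/48841, M32 - M23 = 28800/48841, giving b12 = -96/221, b13 = 75/221, b23 = -180/221, i.e. R = 40/221 - 96/221*e1 e2 + 75/221*e1 e3 - 180/221*e2 e3.
Its e1 e2 coefficient is negative, so report the other preimage -R.
Answer: -40/221 + 96/221*e1 e2 - 75/221*e1 e3 + 180/221*e2 e3. Why the constraint matters: R and -R act identically through the sandwich — M has trace -42441/48841 either way — so only the sign condition on e1 e2 picks one of the two preimages.


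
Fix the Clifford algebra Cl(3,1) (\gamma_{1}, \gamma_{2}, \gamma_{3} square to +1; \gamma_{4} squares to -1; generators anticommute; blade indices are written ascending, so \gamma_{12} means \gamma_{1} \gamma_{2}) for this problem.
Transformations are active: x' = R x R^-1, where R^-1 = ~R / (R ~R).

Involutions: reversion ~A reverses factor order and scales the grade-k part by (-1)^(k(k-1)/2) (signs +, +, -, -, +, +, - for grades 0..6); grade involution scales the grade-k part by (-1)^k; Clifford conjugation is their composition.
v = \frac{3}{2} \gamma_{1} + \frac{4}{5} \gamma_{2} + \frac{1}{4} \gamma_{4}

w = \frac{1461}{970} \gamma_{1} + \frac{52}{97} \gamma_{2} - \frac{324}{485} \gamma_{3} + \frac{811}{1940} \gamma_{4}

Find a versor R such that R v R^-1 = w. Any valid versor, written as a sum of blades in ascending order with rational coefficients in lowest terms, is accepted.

Reasoning: v^2 = w^2 = \frac{1131}{400} since conjugation preserves the quadratic form; R = v + w = \frac{1458}{485} \gamma_{1} + \frac{648}{485} \gamma_{2} - \frac{324}{485} \gamma_{3} + \frac{324}{485} \gamma_{4} is then valid when invertible, keeping its own part and reversing (v - w)/2.
Answer: \frac{1458}{485} \gamma_{1} + \frac{648}{485} \gamma_{2} - \frac{324}{485} \gamma_{3} + \frac{324}{485} \gamma_{4}


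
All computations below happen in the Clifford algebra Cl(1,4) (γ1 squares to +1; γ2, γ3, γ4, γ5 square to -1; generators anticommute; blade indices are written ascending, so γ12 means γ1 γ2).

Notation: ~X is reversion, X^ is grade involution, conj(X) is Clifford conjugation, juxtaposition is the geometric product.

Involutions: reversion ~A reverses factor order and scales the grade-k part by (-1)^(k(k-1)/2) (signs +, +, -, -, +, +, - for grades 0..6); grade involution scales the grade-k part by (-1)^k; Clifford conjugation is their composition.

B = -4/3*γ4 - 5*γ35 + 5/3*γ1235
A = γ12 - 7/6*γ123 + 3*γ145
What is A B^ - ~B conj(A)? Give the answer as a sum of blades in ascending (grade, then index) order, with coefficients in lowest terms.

first term: 35/18*γ5 + 4*γ15 + 5/3*γ35 + 4/3*γ124 - 35/6*γ125 + 15*γ134 - 5*γ234 - 14/9*γ1234 - 5*γ1235
second term: -35/18*γ5 - 4*γ15 - 5/3*γ35 + 4/3*γ124 - 35/6*γ125 + 15*γ134 - 5*γ234 - 14/9*γ1234 - 5*γ1235
Answer: 35/9*γ5 + 8*γ15 + 10/3*γ35


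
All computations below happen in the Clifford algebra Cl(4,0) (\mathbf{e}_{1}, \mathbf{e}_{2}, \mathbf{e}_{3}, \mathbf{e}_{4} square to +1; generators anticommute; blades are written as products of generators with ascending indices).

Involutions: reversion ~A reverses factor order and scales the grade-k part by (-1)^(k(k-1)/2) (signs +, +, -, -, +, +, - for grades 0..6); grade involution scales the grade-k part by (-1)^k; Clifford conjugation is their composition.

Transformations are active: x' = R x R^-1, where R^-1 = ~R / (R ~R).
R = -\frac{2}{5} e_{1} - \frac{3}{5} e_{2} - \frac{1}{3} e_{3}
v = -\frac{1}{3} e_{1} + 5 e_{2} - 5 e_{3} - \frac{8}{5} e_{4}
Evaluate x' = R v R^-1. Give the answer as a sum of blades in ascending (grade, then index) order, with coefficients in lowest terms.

~R = -\frac{2}{5} e_{1} - \frac{3}{5} e_{2} - \frac{1}{3} e_{3}, and R ~R = \frac{142}{225}, so R^-1 = ~R / (\frac{142}{225}).
R v = -\frac{6}{5} - \frac{11}{5} e_{1} e_{2} + \frac{17}{9} e_{1} e_{3} + \frac{16}{25} e_{1} e_{4} + \frac{14}{3} e_{2} e_{3} + \frac{24}{25} e_{2} e_{4} + \frac{8}{15} e_{3} e_{4}
Answer: \frac{395}{213} e_{1} - \frac{193}{71} e_{2} + \frac{445}{71} e_{3} + \frac{8}{5} e_{4}


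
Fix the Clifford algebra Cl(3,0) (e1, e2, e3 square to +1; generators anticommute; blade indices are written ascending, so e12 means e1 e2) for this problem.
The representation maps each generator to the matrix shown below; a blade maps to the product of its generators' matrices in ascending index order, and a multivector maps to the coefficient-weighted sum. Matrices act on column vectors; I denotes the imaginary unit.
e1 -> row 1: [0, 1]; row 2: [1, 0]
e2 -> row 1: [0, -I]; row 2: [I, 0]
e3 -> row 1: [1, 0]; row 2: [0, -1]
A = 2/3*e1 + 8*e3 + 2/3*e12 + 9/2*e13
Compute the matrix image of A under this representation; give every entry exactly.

Bivector images (products of the table entries): rho(e12) = rho(e1)rho(e2) = row 1: [I, 0]; row 2: [0, -I]; rho(e13) = rho(e1)rho(e3) = row 1: [0, -1]; row 2: [1, 0].
M = (2/3)*rho(e1) + (8)*rho(e3) + (2/3)*rho(e12) + (9/2)*rho(e13), summed entrywise:
Answer: row 1: [8 + 2*I/3, -23/6]; row 2: [31/6, -8 - 2*I/3]


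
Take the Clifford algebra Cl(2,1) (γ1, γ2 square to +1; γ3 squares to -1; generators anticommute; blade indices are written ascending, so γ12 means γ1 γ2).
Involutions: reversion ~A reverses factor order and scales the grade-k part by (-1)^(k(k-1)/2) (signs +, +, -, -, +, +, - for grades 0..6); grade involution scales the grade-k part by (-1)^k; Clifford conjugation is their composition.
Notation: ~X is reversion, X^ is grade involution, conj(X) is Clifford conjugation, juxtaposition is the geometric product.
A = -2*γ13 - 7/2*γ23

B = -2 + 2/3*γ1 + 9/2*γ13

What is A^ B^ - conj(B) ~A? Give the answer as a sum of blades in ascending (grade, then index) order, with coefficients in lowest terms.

first term: -9 - 4/3*γ3 + 63/4*γ12 + 4*γ13 + 7*γ23 + 7/3*γ123
second term: -9 - 4/3*γ3 - 63/4*γ12 - 4*γ13 - 7*γ23 - 7/3*γ123
Answer: 63/2*γ12 + 8*γ13 + 14*γ23 + 14/3*γ123


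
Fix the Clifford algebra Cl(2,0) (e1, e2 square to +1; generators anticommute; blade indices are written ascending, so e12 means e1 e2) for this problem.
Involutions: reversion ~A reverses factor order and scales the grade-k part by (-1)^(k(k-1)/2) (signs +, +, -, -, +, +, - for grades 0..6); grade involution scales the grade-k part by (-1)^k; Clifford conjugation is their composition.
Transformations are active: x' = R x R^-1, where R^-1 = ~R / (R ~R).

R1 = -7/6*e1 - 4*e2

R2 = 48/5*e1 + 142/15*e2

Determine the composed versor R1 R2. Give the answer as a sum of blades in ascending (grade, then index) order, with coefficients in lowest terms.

Distribute over the terms of R1 (each basis-blade product reordered to ascending indices, repeated generators contracted through their squares):
(-7/6*e1) R2 = -56/5 - 497/45*e12
(-4*e2) R2 = -568/15 + 192/5*e12
Summing the partial products and collecting blades:
Answer: -736/15 + 1231/45*e12


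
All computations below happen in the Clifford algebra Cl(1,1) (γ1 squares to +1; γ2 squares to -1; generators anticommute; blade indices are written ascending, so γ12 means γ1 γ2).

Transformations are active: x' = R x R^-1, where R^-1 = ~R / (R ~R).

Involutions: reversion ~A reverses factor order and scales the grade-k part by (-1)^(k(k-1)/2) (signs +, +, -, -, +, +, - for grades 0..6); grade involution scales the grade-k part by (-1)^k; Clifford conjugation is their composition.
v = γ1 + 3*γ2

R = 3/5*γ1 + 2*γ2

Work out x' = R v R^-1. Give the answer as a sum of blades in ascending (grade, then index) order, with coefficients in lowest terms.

~R = 3/5*γ1 + 2*γ2, and R ~R = -91/25, so R^-1 = ~R / (-91/25).
R v = -27/5 - 1/5*γ12
Answer: 71/91*γ1 + 267/91*γ2


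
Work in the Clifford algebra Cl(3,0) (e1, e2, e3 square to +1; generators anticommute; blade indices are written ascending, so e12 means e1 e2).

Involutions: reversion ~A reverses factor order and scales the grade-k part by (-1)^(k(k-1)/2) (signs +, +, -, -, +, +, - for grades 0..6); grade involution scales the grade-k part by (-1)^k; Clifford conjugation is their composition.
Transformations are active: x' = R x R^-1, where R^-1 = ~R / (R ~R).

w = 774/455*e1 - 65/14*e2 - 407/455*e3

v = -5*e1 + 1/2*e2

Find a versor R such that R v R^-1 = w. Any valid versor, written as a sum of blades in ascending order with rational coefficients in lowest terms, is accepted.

Construction: equal norms (both 101/4) license R = v + w = -1501/455*e1 - 29/7*e2 - 407/455*e3 — nothing changes along that direction, while (v - w)/2 changes sign, so v maps onto w.
Answer: -1501/455*e1 - 29/7*e2 - 407/455*e3


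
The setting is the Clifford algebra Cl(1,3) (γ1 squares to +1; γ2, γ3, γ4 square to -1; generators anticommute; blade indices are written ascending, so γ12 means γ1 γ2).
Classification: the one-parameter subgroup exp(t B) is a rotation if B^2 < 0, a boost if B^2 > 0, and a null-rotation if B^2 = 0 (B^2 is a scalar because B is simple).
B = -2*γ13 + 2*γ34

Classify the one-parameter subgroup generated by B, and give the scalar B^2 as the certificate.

B^2 term by term: the squares give (-2)^2*(γ13)^2 + (2)^2*(γ34)^2 = 4*(+1) + 4*(-1) = 0 (each basis 2-blade squares to minus the product of its generators' squares); cross terms between blades sharing an index anticommute and cancel. So B^2 = 0.
Answer: null-rotation, certificate B^2 = 0. Certificate logic: 0 is a conjugation-invariant scalar, so its sign fixes rotation versus boost versus null-rotation outright.


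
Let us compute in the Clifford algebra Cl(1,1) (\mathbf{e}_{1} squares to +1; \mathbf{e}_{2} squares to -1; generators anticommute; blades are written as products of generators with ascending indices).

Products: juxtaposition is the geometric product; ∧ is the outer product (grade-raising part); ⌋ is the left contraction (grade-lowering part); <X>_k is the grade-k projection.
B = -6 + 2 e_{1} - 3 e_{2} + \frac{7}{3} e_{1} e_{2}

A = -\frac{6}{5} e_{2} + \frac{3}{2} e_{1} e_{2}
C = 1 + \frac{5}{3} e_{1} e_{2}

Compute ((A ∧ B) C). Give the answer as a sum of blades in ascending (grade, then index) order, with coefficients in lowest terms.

step 1: \frac{36}{5} e_{2} - \frac{33}{5} e_{1} e_{2}
step 2: -11 + 12 e_{1} + \frac{36}{5} e_{2} - \frac{33}{5} e_{1} e_{2}
Answer: -11 + 12 e_{1} + \frac{36}{5} e_{2} - \frac{33}{5} e_{1} e_{2}


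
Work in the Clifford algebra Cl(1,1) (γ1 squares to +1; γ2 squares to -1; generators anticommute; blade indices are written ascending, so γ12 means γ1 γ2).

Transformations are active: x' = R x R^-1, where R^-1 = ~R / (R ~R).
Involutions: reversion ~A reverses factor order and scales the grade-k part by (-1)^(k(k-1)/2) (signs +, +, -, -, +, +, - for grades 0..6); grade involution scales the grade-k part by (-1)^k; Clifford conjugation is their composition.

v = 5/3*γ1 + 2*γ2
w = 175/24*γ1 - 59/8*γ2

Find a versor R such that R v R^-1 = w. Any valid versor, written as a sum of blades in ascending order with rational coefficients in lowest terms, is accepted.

Sketch: the shared square -11/9 makes R = v + w = 215/24*γ1 - 43/8*γ2 the natural versor; its sandwich fixes that direction, negates (v - w)/2, and sends v to w.
Answer: 215/24*γ1 - 43/8*γ2


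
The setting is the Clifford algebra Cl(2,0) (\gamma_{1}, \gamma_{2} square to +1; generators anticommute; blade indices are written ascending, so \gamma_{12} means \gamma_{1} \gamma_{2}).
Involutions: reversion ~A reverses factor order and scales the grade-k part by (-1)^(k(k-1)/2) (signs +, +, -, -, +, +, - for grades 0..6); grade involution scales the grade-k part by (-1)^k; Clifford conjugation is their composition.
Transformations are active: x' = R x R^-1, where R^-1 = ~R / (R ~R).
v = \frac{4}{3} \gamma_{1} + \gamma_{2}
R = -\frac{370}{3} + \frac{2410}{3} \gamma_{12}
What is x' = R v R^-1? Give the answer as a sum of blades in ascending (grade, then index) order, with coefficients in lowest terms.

~R = -\frac{370}{3} - \frac{2410}{3} \gamma_{12}, and R ~R = \frac{5945000}{9}, so R^-1 = ~R / (\frac{5945000}{9}).
R v = \frac{5750}{9} \gamma_{1} - \frac{10750}{9} \gamma_{2}
Answer: -\frac{1869}{1189} \gamma_{1} - \frac{1976}{3567} \gamma_{2}


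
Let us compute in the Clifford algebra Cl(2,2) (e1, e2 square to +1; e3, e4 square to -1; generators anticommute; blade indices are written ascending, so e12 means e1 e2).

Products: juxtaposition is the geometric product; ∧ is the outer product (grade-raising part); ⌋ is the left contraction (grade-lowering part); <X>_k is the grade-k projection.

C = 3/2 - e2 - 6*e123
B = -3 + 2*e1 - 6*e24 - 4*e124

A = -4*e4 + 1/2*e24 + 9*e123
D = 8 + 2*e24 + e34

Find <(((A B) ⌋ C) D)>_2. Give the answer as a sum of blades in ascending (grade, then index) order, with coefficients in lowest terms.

step 1: -3 - 2*e1 + 24*e2 + 12*e4 - 16*e12 + 8*e14 + 18*e23 - 3/2*e24 + 36*e34 - 27*e123 + e124 + 54*e134
step 2: 267/2 - 108*e1 + 3*e2 - 96*e3 + 144*e13 + 12*e23 + 18*e123
step 3: 1068 - 864*e1 + 24*e2 - 768*e3 + 102*e4 + 1152*e13 - 144*e14 + 96*e23 + 255*e24 + 219/2*e34 + 144*e123 - 234*e124 - 144*e134 + 195*e234 - 288*e1234
step 4: 1152*e13 - 144*e14 + 96*e23 + 255*e24 + 219/2*e34
Answer: 1152*e13 - 144*e14 + 96*e23 + 255*e24 + 219/2*e34


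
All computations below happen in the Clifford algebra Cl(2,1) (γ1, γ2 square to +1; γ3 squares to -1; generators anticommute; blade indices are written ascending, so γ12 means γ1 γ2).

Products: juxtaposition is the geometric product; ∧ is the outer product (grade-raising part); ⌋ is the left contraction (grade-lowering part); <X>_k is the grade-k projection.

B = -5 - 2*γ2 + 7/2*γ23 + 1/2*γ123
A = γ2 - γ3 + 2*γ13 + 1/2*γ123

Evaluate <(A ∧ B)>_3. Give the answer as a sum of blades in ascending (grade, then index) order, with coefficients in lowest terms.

step 1: -5*γ2 + 5*γ3 - 10*γ13 - 2*γ23 + 3/2*γ123
step 2: 3/2*γ123
Answer: 3/2*γ123


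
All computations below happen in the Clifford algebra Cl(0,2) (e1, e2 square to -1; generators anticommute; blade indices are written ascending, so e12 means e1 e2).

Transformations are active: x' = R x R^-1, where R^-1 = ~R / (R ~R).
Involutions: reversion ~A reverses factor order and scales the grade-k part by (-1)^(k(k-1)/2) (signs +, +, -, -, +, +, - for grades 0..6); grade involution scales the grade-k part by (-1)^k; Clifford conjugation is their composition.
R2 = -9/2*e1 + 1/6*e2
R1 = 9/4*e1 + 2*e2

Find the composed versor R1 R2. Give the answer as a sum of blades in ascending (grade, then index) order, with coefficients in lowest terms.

Distribute over the terms of R1 (each basis-blade product reordered to ascending indices, repeated generators contracted through their squares):
(9/4*e1) R2 = 81/8 + 3/8*e12
(2*e2) R2 = -1/3 + 9*e12
Summing the partial products and collecting blades:
Answer: 235/24 + 75/8*e12


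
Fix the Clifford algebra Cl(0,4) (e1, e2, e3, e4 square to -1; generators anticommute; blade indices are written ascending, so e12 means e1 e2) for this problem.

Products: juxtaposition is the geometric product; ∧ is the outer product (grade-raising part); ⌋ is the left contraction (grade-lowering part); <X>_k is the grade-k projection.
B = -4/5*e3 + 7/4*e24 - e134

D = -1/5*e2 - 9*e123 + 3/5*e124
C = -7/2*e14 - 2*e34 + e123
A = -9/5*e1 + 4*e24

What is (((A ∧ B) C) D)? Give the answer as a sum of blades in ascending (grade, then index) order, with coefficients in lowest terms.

step 1: 36/25*e13 - 63/20*e124 + 16/5*e234
step 2: 3773/200*e2 + 152/25*e14 - 819/100*e34 - 49/10*e123
step 3: 47873/1000 + 456/125*e2 - 33761/200*e13 + 11319/1000*e14 + 147/50*e34 + 2457/500*e123 + 37463/500*e124 - 26541/500*e234
Answer: 47873/1000 + 456/125*e2 - 33761/200*e13 + 11319/1000*e14 + 147/50*e34 + 2457/500*e123 + 37463/500*e124 - 26541/500*e234


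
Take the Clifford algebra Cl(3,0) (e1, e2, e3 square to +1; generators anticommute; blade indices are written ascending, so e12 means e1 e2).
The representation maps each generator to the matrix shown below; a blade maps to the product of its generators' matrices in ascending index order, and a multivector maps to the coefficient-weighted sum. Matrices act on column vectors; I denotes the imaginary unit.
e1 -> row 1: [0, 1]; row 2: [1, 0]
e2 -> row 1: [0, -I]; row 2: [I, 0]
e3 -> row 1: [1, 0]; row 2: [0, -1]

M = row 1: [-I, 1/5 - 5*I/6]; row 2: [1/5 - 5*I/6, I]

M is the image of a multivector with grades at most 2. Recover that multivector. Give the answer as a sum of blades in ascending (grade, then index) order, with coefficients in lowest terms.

Method: 1, rho(e1), rho(e2), rho(e3) form a trace-orthogonal basis of the 2x2 complex matrices (tr(X Y) = 2 if X = Y, else 0), so M = m0*1 + m1*rho(e1) + m2*rho(e2) + m3*rho(e3) with m0 = tr(M)/2 = 0, m1 = tr(M rho(e1))/2 = 1/5 - 5*I/6, m2 = tr(M rho(e2))/2 = 0, m3 = tr(M rho(e3))/2 = -I.
Multiplying table entries, the bivector images are rho(e12) = I*rho(e3), rho(e13) = -I*rho(e2), rho(e23) = I*rho(e1); with real blade coefficients the real parts of m0..m3 are the coefficients of 1, e1, e2, e3 and the imaginary parts give the bivectors (e23: Im m1, e13: -Im m2, e12: Im m3).
Answer: 1/5*e1 - e12 - 5/6*e23


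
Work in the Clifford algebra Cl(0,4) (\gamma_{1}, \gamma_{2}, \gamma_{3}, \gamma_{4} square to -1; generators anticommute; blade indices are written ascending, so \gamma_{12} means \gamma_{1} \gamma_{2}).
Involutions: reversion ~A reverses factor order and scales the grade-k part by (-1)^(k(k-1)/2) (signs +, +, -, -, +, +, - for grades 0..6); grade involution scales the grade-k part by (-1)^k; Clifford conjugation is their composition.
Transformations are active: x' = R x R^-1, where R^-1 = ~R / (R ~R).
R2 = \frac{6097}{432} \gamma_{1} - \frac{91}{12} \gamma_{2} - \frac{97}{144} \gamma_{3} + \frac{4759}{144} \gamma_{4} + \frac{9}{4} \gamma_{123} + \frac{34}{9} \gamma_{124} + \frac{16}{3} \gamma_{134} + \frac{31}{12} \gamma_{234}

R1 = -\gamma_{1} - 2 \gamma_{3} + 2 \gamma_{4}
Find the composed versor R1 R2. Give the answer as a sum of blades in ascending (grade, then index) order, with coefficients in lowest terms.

Distribute over the terms of R1 (each basis-blade product reordered to ascending indices, repeated generators contracted through their squares):
(-\gamma_{1}) R2 = \frac{6097}{432} + \frac{91}{12} \gamma_{12} + \frac{97}{144} \gamma_{13} - \frac{4759}{144} \gamma_{14} + \frac{9}{4} \gamma_{23} + \frac{34}{9} \gamma_{24} + \frac{16}{3} \gamma_{34} - \frac{31}{12} \gamma_{1234}
(-2 \gamma_{3}) R2 = -\frac{97}{72} + \frac{9}{2} \gamma_{12} + \frac{6097}{216} \gamma_{13} - \frac{32}{3} \gamma_{14} - \frac{91}{6} \gamma_{23} - \frac{31}{6} \gamma_{24} - \frac{4759}{72} \gamma_{34} - \frac{68}{9} \gamma_{1234}
(2 \gamma_{4}) R2 = -\frac{4759}{72} - \frac{68}{9} \gamma_{12} - \frac{32}{3} \gamma_{13} - \frac{6097}{216} \gamma_{14} - \frac{31}{6} \gamma_{23} + \frac{91}{6} \gamma_{24} + \frac{97}{72} \gamma_{34} - \frac{9}{2} \gamma_{1234}
Summing the partial products and collecting blades:
Answer: -\frac{23039}{432} + \frac{163}{36} \gamma_{12} + \frac{7877}{432} \gamma_{13} - \frac{31079}{432} \gamma_{14} - \frac{217}{12} \gamma_{23} + \frac{124}{9} \gamma_{24} - \frac{713}{12} \gamma_{34} - \frac{527}{36} \gamma_{1234}


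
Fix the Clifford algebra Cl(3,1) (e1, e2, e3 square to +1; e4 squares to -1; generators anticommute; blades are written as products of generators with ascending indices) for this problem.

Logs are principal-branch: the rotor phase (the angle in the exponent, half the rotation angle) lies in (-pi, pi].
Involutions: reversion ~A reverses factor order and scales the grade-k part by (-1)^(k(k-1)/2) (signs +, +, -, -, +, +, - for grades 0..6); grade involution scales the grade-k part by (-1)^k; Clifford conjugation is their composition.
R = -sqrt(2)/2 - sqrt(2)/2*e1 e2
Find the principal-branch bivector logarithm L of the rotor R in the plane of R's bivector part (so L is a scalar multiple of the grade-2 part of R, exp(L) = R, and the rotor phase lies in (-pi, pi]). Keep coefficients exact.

The scalar part of R is -sqrt(2)/2, which pins the rotor phase on the principal branch; dividing the bivector part by the sine of that phase recovers the unit plane, and L is the phase times that plane.
Concretely: cos(phase) = -sqrt(2)/2 gives phase = ±3*pi/4, and since phase/sin(phase) is even the sign is immaterial: L = (phase/sin(phase)) * <R>_2 = (3*sqrt(2)*pi/4) * <R>_2.
Answer: -3*pi/4*e1 e2


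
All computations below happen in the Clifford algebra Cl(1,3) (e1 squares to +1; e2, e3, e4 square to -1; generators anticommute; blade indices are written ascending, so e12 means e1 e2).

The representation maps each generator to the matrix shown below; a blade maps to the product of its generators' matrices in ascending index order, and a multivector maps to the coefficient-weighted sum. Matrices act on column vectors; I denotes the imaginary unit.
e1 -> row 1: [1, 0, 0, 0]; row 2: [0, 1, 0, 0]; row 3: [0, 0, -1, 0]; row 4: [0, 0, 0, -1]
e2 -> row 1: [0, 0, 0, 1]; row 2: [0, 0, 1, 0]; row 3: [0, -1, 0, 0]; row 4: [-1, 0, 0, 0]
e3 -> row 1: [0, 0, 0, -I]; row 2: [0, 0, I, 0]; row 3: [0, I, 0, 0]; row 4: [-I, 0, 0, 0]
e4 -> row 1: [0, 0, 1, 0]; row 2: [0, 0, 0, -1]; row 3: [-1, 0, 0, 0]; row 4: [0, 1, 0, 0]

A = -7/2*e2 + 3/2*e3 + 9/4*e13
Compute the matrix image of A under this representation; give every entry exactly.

Bivector images (products of the table entries): rho(e13) = rho(e1)rho(e3) = row 1: [0, 0, 0, -I]; row 2: [0, 0, I, 0]; row 3: [0, -I, 0, 0]; row 4: [I, 0, 0, 0].
M = (-7/2)*rho(e2) + (3/2)*rho(e3) + (9/4)*rho(e13), summed entrywise:
Answer: row 1: [0, 0, 0, -7/2 - 15*I/4]; row 2: [0, 0, -7/2 + 15*I/4, 0]; row 3: [0, 7/2 - 3*I/4, 0, 0]; row 4: [7/2 + 3*I/4, 0, 0, 0]


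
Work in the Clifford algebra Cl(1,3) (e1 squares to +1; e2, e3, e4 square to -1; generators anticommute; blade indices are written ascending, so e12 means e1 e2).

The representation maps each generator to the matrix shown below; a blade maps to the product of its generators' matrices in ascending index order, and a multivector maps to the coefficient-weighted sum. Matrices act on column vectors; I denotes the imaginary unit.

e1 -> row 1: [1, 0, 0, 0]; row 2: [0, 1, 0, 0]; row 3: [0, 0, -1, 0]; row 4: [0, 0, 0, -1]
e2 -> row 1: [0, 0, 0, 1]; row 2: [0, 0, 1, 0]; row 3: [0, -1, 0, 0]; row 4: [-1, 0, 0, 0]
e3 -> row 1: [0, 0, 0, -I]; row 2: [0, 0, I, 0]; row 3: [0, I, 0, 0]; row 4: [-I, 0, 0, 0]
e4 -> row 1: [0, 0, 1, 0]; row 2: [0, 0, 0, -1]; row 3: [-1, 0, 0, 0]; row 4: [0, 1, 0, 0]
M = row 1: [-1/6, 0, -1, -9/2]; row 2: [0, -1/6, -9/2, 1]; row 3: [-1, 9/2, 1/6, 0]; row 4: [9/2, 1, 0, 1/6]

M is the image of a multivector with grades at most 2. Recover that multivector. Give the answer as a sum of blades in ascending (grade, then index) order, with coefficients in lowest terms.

Method: the blade images are trace-orthogonal — tr(rho(e_A) rho(e_B)^-1) = 4 if A = B and 0 otherwise — and rho(e_A)^-1 = (e_A)^2 * rho(e_A) with (e_A)^2 = +1 or -1, so the coefficient of e_A in the preimage is (e_A)^2 * tr(M rho(e_A))/4.
Nonzero projections over blades of grade <= 2: e1: (e1)^2 = +1, tr(M rho(e1)) = -2/3, coefficient -1/6; e2: (e2)^2 = -1, tr(M rho(e2)) = 18, coefficient -9/2; e14: (e14)^2 = +1, tr(M rho(e14)) = -4, coefficient -1. Every other blade of grade <= 2 projects to 0.
Answer: -1/6*e1 - 9/2*e2 - e14


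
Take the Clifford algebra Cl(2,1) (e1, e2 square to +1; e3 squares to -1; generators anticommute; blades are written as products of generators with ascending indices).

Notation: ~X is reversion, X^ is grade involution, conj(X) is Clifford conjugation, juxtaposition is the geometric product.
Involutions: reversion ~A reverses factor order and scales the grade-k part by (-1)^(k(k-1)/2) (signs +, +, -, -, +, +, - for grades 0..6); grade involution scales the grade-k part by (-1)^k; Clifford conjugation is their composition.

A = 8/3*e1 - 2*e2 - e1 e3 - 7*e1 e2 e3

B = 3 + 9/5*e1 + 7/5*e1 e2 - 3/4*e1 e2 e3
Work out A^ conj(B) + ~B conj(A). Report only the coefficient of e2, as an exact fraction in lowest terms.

first term: -9/20 - 26/5*e1 + 539/60*e2 + 8*e3 + 18/5*e1 e2 - 3/2*e1 e3 - 46/5*e2 e3 + 21*e1 e2 e3
second term: -201/20 - 54/5*e1 + 91/60*e2 - 8*e3 + 18/5*e1 e2 + 3/2*e1 e3 - 66/5*e2 e3 - 21*e1 e2 e3
Answer: 21/2


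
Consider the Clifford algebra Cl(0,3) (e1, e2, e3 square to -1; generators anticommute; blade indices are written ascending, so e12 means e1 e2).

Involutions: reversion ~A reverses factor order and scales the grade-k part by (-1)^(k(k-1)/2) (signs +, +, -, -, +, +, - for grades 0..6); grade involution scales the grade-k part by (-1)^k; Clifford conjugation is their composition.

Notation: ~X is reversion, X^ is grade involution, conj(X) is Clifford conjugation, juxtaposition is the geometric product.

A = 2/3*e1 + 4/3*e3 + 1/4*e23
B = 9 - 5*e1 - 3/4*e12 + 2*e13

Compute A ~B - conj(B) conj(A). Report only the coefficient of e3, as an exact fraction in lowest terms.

first term: 10/3 + 10/3*e1 - 1/2*e2 + 40/3*e3 + 1/2*e12 + 329/48*e13 + 9/4*e23 - 1/4*e123
second term: 10/3 - 26/3*e1 - 1/2*e2 - 32/3*e3 + 1/2*e12 - 311/48*e13 - 9/4*e23 - 9/4*e123
Answer: 24


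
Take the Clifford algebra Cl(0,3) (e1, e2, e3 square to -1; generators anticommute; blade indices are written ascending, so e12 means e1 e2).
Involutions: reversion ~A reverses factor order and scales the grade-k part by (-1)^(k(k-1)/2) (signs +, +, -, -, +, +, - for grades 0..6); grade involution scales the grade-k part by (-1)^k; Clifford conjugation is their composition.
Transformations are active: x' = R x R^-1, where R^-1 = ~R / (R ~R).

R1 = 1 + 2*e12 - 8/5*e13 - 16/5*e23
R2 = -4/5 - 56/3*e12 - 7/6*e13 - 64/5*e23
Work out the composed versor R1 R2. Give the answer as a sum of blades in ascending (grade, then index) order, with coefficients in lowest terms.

Distribute over the terms of R1 (each basis-blade product reordered to ascending indices, repeated generators contracted through their squares):
(1) R2 = -4/5 - 56/3*e12 - 7/6*e13 - 64/5*e23
(2*e12) R2 = 112/3 - 8/5*e12 + 128/5*e13 - 7/3*e23
(-8/5*e13) R2 = -28/15 + 512/25*e12 + 32/25*e13 - 448/15*e23
(-16/5*e23) R2 = -1024/25 - 56/15*e12 + 896/15*e13 + 64/25*e23
Summing the partial products and collecting blades:
Answer: -472/75 - 88/25*e12 + 12817/150*e13 - 1061/25*e23


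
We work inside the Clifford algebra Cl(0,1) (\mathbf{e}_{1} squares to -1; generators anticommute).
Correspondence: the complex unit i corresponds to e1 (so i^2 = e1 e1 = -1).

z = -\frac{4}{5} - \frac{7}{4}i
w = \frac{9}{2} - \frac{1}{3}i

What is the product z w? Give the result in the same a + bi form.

In blades: z = -\frac{4}{5} - \frac{7}{4} e_{1}, w = \frac{9}{2} - \frac{1}{3} e_{1}.
Distribute z over w term by term (generator squares from the signature, products reordered to ascending indices): (-\frac{4}{5})*w = -\frac{18}{5} + \frac{4}{15} e_{1}; (-\frac{7}{4} e_{1})*w = -\frac{7}{12} - \frac{63}{8} e_{1}.
Sum: -\frac{251}{60} - \frac{913}{120} e_{1}; translating back through the correspondence:
Answer: -\frac{251}{60} - \frac{913}{120}i


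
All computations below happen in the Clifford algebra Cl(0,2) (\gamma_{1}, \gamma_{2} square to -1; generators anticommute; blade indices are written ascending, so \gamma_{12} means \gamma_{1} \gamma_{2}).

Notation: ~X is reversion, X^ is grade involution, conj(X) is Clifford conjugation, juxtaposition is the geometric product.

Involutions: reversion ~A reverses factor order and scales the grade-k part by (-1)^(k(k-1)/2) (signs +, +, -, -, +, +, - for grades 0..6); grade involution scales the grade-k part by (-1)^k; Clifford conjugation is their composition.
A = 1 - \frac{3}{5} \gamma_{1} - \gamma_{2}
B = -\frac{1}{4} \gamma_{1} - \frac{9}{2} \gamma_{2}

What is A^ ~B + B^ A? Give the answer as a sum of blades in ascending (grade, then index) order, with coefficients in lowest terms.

first term: \frac{93}{20} - \frac{1}{4} \gamma_{1} - \frac{9}{2} \gamma_{2} - \frac{49}{20} \gamma_{12}
second term: \frac{93}{20} + \frac{1}{4} \gamma_{1} + \frac{9}{2} \gamma_{2} + \frac{49}{20} \gamma_{12}
Answer: \frac{93}{10}


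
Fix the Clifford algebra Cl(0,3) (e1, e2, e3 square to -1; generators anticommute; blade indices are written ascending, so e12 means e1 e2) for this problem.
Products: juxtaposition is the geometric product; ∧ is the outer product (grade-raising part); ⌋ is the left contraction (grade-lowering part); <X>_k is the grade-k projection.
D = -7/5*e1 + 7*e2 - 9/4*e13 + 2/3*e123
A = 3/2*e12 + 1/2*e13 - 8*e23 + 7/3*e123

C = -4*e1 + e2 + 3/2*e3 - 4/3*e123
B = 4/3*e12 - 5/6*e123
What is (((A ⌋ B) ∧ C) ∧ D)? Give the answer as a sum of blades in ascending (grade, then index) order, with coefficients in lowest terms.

step 1: -71/18 - 20/3*e1 - 5/12*e2 + 5/4*e3
step 2: 142/9*e1 - 71/18*e2 - 71/12*e3 - 25/3*e12 - 5*e13 - 15/8*e23 + 142/27*e123
step 3: 9443/90*e12 - 497/60*e13 + 497/12*e23 + 115/4*e123
Answer: 9443/90*e12 - 497/60*e13 + 497/12*e23 + 115/4*e123


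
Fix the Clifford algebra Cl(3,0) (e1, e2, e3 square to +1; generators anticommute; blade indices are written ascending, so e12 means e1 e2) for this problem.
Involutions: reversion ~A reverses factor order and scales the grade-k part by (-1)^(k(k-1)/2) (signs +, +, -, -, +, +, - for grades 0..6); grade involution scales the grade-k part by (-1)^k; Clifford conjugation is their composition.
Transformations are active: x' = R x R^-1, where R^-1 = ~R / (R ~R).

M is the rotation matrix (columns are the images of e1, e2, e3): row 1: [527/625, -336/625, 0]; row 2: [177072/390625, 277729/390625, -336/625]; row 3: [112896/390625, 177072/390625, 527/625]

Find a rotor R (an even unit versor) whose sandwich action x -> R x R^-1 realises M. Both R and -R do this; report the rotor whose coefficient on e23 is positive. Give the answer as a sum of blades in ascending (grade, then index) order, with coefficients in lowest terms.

Method: write R = a + b12*e12 + b13*e13 + b23*e23 with a^2 + b12^2 + b13^2 + b23^2 = 1 (so R^-1 = ~R). Expanding the columns R e_j ~R gives tr M = 4a^2 - 1 and, from the antisymmetric part, M21 - M12 = -4a*b12, M13 - M31 = 4a*b13, M32 - M23 = -4a*b23.
Here tr M = 936479/390625, so a^2 = (1 + tr M)/4 = 331776/390625 and a = ±576/625. Taking a = 576/625: M21 - M12 = 387072/390625, M13 - M31 = -112896/390625, M32 - M23 = 387072/390625, giving b12 = -168/625, b13 = -49/625, b23 = -168/625, i.e. R = 576/625 - 168/625*e12 - 49/625*e13 - 168/625*e23.
Its e23 coefficient is negative, so report the other preimage -R.
Answer: -576/625 + 168/625*e12 + 49/625*e13 + 168/625*e23. Key observation: the double cover Spin(3) -> SO(3) sends R and -R to the same matrix (trace 936479/390625 here), so the stated sign of the e23 coefficient is what selects one sheet.


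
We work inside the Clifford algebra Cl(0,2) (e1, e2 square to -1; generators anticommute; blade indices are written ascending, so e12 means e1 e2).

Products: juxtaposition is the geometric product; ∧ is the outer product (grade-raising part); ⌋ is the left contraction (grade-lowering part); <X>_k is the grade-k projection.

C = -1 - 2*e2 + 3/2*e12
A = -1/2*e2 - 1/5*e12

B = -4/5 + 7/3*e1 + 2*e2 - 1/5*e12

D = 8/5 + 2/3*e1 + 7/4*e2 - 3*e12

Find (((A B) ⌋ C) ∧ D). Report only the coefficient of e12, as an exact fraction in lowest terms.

step 1: 24/25 + 1/2*e1 - 1/15*e2 + 199/150*e12
step 2: -37/12 - 1/10*e1 - 267/100*e2 + 36/25*e12
step 3: -74/15 - 997/450*e1 - 58007/6000*e2 + 13159/1000*e12
Answer: 13159/1000


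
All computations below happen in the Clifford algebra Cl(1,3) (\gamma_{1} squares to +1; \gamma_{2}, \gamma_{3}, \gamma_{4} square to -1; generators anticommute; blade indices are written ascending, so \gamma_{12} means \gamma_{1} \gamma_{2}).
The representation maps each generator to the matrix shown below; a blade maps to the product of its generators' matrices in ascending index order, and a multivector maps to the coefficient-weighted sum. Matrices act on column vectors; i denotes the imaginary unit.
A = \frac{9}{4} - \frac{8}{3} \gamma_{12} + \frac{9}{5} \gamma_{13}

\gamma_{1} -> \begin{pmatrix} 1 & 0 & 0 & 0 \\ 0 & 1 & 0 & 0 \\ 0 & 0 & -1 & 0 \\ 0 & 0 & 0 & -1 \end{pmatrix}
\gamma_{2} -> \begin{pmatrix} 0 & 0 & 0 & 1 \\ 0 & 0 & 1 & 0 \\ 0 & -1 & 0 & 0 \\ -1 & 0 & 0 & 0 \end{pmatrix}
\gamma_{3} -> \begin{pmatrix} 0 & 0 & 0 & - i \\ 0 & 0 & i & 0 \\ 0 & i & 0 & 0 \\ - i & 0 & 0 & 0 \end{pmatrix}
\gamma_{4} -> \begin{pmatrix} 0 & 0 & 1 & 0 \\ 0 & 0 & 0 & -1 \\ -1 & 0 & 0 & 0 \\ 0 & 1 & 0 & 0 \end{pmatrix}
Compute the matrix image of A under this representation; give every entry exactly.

Bivector images (products of the table entries): rho(\gamma_{12}) = rho(\gamma_{1})rho(\gamma_{2}) = \begin{pmatrix} 0 & 0 & 0 & 1 \\ 0 & 0 & 1 & 0 \\ 0 & 1 & 0 & 0 \\ 1 & 0 & 0 & 0 \end{pmatrix}; rho(\gamma_{13}) = rho(\gamma_{1})rho(\gamma_{3}) = \begin{pmatrix} 0 & 0 & 0 & - i \\ 0 & 0 & i & 0 \\ 0 & - i & 0 & 0 \\ i & 0 & 0 & 0 \end{pmatrix}.
M = (\frac{9}{4})*1 + (-\frac{8}{3})*rho(\gamma_{12}) + (\frac{9}{5})*rho(\gamma_{13}), summed entrywise (1 is the identity matrix):
Answer: \begin{pmatrix} \frac{9}{4} & 0 & 0 & - \frac{8}{3} - \frac{9 i}{5} \\ 0 & \frac{9}{4} & - \frac{8}{3} + \frac{9 i}{5} & 0 \\ 0 & - \frac{8}{3} - \frac{9 i}{5} & \frac{9}{4} & 0 \\ - \frac{8}{3} + \frac{9 i}{5} & 0 & 0 & \frac{9}{4} \end{pmatrix}


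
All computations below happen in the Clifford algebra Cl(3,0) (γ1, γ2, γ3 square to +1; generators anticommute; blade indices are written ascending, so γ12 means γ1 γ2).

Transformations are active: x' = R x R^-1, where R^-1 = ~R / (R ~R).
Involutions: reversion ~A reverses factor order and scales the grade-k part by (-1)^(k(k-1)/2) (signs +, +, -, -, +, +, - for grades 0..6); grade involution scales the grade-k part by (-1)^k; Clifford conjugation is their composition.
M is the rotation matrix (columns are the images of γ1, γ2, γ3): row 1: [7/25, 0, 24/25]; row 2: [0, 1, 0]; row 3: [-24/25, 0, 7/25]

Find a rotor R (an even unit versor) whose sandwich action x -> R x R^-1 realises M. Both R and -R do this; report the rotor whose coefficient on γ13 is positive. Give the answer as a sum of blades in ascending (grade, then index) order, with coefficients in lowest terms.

Method: write R = a + b12*γ12 + b13*γ13 + b23*γ23 with a^2 + b12^2 + b13^2 + b23^2 = 1 (so R^-1 = ~R). Expanding the columns R e_j ~R gives tr M = 4a^2 - 1 and, from the antisymmetric part, M21 - M12 = -4a*b12, M13 - M31 = 4a*b13, M32 - M23 = -4a*b23.
Here tr M = 39/25, so a^2 = (1 + tr M)/4 = 16/25 and a = ±4/5. Taking a = 4/5: M21 - M12 = 0, M13 - M31 = 48/25, M32 - M23 = 0, giving b12 = 0, b13 = 3/5, b23 = 0, i.e. R = 4/5 + 3/5*γ13.
Its γ13 coefficient is already positive.
Answer: 4/5 + 3/5*γ13. Why the constraint matters: R and -R act identically through the sandwich — M has trace 39/25 either way — so only the sign condition on γ13 picks one of the two preimages.


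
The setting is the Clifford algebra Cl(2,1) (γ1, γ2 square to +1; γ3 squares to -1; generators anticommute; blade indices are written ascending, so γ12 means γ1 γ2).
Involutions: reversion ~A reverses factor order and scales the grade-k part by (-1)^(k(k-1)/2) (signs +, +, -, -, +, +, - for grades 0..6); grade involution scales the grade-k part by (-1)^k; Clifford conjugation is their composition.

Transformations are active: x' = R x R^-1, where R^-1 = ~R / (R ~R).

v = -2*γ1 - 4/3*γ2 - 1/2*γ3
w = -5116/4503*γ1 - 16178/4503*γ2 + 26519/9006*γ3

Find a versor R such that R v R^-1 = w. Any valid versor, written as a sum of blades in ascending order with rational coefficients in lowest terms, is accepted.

The midline construction: v and w both square to 199/36, so reflecting in their sum -14122/4503*γ1 - 7394/1501*γ2 + 11008/4503*γ3 exchanges them.
Answer: -14122/4503*γ1 - 7394/1501*γ2 + 11008/4503*γ3


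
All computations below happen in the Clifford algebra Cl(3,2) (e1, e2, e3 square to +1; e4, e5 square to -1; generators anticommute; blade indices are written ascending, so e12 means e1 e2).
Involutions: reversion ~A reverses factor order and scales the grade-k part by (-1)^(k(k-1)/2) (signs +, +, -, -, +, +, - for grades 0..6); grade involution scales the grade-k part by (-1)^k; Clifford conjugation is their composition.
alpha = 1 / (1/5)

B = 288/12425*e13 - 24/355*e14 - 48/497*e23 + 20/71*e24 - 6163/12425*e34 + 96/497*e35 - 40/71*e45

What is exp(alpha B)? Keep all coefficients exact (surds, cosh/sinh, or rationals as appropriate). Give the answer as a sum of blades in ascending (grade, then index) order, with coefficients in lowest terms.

B^2 term by term: the squares give (288/12425)^2*(e13)^2 + (-24/355)^2*(e14)^2 + (-48/497)^2*(e23)^2 + (20/71)^2*(e24)^2 + (-6163/12425)^2*(e34)^2 + (96/497)^2*(e35)^2 + (-40/71)^2*(e45)^2 = 82944/154380625*(-1) + 576/126025*(+1) + 2304/247009*(-1) + 400/5041*(+1) + 37982569/154380625*(+1) + 9216/247009*(+1) + 1600/5041*(-1) = 1/25 (each basis 2-blade squares to minus the product of its generators' squares); cross terms between blades sharing an index anticommute and cancel; the commuting (index-disjoint) pairs give grade-4 terms 2*c*c'*(blade product), which cancel blade by blade — e1234: -2304/176435 + 2304/176435 = 0; e1345: -4608/176435 + 4608/176435 = 0; e2345: 3840/35287 - 3840/35287 = 0 — confirming B is simple. So B^2 = 1/25.
B^2 = 1/25 — B^2 > 0, so the exponential closes hyperbolically: l = 1/5, alpha*l = 1, so exp(alpha B) = cosh(1) + (sinh(1)/(1/5))*B = cosh(1) + (5*sinh(1))*B.
Answer: cosh(1) + 288*sinh(1)/2485*e13 - 24*sinh(1)/71*e14 - 240*sinh(1)/497*e23 + 100*sinh(1)/71*e24 - 6163*sinh(1)/2485*e34 + 480*sinh(1)/497*e35 - 200*sinh(1)/71*e45
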